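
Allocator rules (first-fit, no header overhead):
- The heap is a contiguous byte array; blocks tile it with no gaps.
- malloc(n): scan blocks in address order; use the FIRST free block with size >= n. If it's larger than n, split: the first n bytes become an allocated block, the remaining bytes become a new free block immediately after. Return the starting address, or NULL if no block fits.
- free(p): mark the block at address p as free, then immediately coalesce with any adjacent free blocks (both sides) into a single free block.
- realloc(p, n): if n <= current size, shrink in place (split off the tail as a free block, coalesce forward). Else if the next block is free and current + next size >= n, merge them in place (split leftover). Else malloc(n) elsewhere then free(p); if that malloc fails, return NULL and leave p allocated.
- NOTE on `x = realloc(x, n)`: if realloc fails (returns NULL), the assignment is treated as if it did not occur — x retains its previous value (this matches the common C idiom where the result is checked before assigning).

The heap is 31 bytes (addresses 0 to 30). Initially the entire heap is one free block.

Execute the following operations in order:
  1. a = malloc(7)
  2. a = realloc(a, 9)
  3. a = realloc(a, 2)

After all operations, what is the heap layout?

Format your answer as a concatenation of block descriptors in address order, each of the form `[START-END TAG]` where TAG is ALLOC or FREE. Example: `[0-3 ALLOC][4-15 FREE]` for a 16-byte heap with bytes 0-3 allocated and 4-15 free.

Answer: [0-1 ALLOC][2-30 FREE]

Derivation:
Op 1: a = malloc(7) -> a = 0; heap: [0-6 ALLOC][7-30 FREE]
Op 2: a = realloc(a, 9) -> a = 0; heap: [0-8 ALLOC][9-30 FREE]
Op 3: a = realloc(a, 2) -> a = 0; heap: [0-1 ALLOC][2-30 FREE]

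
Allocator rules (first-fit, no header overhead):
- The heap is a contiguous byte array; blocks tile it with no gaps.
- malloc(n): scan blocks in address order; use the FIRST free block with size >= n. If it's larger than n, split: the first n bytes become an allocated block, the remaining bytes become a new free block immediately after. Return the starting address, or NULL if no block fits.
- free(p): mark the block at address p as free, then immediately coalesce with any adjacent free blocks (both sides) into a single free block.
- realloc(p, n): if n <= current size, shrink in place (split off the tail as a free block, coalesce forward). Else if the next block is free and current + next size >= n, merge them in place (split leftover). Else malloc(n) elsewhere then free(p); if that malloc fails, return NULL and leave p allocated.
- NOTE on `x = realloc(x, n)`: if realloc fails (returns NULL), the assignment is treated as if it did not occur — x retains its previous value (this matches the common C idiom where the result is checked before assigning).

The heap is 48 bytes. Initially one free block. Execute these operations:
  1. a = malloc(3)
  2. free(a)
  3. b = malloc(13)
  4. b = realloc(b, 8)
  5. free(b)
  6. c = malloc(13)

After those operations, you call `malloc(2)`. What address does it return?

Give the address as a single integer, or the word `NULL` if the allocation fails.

Op 1: a = malloc(3) -> a = 0; heap: [0-2 ALLOC][3-47 FREE]
Op 2: free(a) -> (freed a); heap: [0-47 FREE]
Op 3: b = malloc(13) -> b = 0; heap: [0-12 ALLOC][13-47 FREE]
Op 4: b = realloc(b, 8) -> b = 0; heap: [0-7 ALLOC][8-47 FREE]
Op 5: free(b) -> (freed b); heap: [0-47 FREE]
Op 6: c = malloc(13) -> c = 0; heap: [0-12 ALLOC][13-47 FREE]
malloc(2): first-fit scan over [0-12 ALLOC][13-47 FREE] -> 13

Answer: 13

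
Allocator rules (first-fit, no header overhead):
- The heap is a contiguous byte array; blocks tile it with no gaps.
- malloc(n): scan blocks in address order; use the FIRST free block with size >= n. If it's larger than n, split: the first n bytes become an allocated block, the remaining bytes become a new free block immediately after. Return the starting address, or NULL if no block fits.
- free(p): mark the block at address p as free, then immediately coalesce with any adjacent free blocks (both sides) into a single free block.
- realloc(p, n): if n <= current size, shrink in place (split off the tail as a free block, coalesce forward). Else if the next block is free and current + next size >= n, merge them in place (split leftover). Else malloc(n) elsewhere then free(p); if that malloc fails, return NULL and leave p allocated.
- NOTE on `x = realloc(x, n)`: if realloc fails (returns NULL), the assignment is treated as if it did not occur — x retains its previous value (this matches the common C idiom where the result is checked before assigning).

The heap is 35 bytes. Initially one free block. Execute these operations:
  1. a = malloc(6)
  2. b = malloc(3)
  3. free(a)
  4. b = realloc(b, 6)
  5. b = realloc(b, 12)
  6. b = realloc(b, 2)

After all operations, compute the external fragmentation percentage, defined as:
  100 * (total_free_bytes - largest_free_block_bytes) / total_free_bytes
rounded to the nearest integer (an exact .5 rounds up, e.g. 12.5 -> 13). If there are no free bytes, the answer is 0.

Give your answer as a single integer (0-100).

Op 1: a = malloc(6) -> a = 0; heap: [0-5 ALLOC][6-34 FREE]
Op 2: b = malloc(3) -> b = 6; heap: [0-5 ALLOC][6-8 ALLOC][9-34 FREE]
Op 3: free(a) -> (freed a); heap: [0-5 FREE][6-8 ALLOC][9-34 FREE]
Op 4: b = realloc(b, 6) -> b = 6; heap: [0-5 FREE][6-11 ALLOC][12-34 FREE]
Op 5: b = realloc(b, 12) -> b = 6; heap: [0-5 FREE][6-17 ALLOC][18-34 FREE]
Op 6: b = realloc(b, 2) -> b = 6; heap: [0-5 FREE][6-7 ALLOC][8-34 FREE]
Free blocks: [6 27] total_free=33 largest=27 -> 100*(33-27)/33 = 600/33 ≈ 18.182 -> rounds to 18

Answer: 18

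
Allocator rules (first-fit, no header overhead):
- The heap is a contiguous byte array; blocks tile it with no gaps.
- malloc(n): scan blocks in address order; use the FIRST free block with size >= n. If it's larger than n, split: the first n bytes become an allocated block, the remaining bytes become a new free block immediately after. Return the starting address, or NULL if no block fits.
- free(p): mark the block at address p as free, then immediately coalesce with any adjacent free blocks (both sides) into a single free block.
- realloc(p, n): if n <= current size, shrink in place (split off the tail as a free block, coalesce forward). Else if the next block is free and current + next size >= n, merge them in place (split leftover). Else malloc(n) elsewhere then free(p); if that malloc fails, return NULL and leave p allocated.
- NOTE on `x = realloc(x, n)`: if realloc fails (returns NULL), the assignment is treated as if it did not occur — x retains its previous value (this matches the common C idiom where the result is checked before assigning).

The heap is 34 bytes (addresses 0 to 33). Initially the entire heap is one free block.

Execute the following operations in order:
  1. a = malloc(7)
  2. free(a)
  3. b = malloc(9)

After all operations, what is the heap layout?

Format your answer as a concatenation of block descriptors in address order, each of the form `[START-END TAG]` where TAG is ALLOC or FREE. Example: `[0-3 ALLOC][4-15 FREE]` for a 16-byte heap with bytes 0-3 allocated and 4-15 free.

Answer: [0-8 ALLOC][9-33 FREE]

Derivation:
Op 1: a = malloc(7) -> a = 0; heap: [0-6 ALLOC][7-33 FREE]
Op 2: free(a) -> (freed a); heap: [0-33 FREE]
Op 3: b = malloc(9) -> b = 0; heap: [0-8 ALLOC][9-33 FREE]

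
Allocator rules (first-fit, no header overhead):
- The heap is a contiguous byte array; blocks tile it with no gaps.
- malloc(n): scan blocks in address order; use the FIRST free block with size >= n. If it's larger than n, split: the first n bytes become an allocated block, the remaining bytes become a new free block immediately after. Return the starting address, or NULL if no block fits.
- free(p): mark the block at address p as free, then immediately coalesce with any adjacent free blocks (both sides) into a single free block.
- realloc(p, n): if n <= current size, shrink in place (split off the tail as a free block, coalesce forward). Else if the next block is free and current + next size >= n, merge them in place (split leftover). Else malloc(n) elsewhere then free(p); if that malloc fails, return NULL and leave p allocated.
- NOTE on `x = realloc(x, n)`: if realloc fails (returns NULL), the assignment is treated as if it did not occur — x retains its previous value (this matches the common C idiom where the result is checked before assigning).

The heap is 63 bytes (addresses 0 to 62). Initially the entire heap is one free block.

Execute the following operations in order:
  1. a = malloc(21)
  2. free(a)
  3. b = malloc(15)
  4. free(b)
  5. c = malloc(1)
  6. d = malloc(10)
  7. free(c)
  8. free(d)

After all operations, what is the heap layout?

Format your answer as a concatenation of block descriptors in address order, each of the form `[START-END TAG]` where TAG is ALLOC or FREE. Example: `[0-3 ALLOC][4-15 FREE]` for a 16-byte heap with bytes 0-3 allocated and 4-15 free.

Answer: [0-62 FREE]

Derivation:
Op 1: a = malloc(21) -> a = 0; heap: [0-20 ALLOC][21-62 FREE]
Op 2: free(a) -> (freed a); heap: [0-62 FREE]
Op 3: b = malloc(15) -> b = 0; heap: [0-14 ALLOC][15-62 FREE]
Op 4: free(b) -> (freed b); heap: [0-62 FREE]
Op 5: c = malloc(1) -> c = 0; heap: [0-0 ALLOC][1-62 FREE]
Op 6: d = malloc(10) -> d = 1; heap: [0-0 ALLOC][1-10 ALLOC][11-62 FREE]
Op 7: free(c) -> (freed c); heap: [0-0 FREE][1-10 ALLOC][11-62 FREE]
Op 8: free(d) -> (freed d); heap: [0-62 FREE]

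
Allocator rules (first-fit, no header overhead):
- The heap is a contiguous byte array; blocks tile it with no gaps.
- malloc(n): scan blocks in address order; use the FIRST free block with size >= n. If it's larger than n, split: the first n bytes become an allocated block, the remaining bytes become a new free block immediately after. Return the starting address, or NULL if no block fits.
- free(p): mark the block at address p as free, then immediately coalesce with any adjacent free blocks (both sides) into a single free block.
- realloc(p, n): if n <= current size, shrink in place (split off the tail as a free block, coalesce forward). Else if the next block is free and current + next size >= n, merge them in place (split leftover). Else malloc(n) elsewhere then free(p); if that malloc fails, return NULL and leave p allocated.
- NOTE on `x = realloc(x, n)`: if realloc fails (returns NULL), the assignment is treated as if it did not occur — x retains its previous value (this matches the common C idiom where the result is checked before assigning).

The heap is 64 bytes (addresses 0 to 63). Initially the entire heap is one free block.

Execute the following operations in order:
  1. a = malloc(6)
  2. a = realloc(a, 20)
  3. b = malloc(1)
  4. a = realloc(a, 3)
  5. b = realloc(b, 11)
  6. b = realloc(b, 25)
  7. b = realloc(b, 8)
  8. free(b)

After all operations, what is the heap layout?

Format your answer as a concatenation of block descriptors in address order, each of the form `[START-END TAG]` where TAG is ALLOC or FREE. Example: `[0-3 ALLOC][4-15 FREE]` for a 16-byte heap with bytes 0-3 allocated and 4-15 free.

Answer: [0-2 ALLOC][3-63 FREE]

Derivation:
Op 1: a = malloc(6) -> a = 0; heap: [0-5 ALLOC][6-63 FREE]
Op 2: a = realloc(a, 20) -> a = 0; heap: [0-19 ALLOC][20-63 FREE]
Op 3: b = malloc(1) -> b = 20; heap: [0-19 ALLOC][20-20 ALLOC][21-63 FREE]
Op 4: a = realloc(a, 3) -> a = 0; heap: [0-2 ALLOC][3-19 FREE][20-20 ALLOC][21-63 FREE]
Op 5: b = realloc(b, 11) -> b = 20; heap: [0-2 ALLOC][3-19 FREE][20-30 ALLOC][31-63 FREE]
Op 6: b = realloc(b, 25) -> b = 20; heap: [0-2 ALLOC][3-19 FREE][20-44 ALLOC][45-63 FREE]
Op 7: b = realloc(b, 8) -> b = 20; heap: [0-2 ALLOC][3-19 FREE][20-27 ALLOC][28-63 FREE]
Op 8: free(b) -> (freed b); heap: [0-2 ALLOC][3-63 FREE]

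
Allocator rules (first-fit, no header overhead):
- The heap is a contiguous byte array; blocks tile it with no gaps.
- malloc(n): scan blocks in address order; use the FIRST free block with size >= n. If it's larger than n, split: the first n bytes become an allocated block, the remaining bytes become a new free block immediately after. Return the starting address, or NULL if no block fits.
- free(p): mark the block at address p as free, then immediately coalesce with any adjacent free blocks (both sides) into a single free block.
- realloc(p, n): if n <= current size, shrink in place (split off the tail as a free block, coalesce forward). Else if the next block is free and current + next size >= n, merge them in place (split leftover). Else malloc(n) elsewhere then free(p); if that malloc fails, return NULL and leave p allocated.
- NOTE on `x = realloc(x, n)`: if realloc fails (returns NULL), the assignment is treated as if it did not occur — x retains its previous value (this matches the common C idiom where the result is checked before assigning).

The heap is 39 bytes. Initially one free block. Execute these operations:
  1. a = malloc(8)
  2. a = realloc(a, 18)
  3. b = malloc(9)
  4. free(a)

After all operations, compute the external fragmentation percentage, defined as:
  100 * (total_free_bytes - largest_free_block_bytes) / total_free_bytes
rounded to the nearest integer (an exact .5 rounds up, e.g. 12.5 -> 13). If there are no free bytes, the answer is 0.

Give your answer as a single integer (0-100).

Answer: 40

Derivation:
Op 1: a = malloc(8) -> a = 0; heap: [0-7 ALLOC][8-38 FREE]
Op 2: a = realloc(a, 18) -> a = 0; heap: [0-17 ALLOC][18-38 FREE]
Op 3: b = malloc(9) -> b = 18; heap: [0-17 ALLOC][18-26 ALLOC][27-38 FREE]
Op 4: free(a) -> (freed a); heap: [0-17 FREE][18-26 ALLOC][27-38 FREE]
Free blocks: [18 12] total_free=30 largest=18 -> 100*(30-18)/30 = 1200/30 = 40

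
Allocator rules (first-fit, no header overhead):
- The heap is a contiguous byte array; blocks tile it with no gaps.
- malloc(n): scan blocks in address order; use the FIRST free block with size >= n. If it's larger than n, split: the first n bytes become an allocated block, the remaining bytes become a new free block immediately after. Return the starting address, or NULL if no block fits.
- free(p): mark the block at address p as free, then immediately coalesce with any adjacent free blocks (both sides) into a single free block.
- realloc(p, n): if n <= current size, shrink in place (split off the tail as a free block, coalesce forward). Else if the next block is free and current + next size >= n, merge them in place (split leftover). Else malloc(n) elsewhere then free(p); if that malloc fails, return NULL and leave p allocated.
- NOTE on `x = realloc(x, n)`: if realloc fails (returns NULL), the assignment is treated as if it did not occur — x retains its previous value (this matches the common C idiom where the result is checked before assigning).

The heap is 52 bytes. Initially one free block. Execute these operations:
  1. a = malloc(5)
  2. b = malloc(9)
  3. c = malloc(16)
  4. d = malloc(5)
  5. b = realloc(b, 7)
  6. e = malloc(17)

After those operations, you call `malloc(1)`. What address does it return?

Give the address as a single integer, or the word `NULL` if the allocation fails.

Answer: 12

Derivation:
Op 1: a = malloc(5) -> a = 0; heap: [0-4 ALLOC][5-51 FREE]
Op 2: b = malloc(9) -> b = 5; heap: [0-4 ALLOC][5-13 ALLOC][14-51 FREE]
Op 3: c = malloc(16) -> c = 14; heap: [0-4 ALLOC][5-13 ALLOC][14-29 ALLOC][30-51 FREE]
Op 4: d = malloc(5) -> d = 30; heap: [0-4 ALLOC][5-13 ALLOC][14-29 ALLOC][30-34 ALLOC][35-51 FREE]
Op 5: b = realloc(b, 7) -> b = 5; heap: [0-4 ALLOC][5-11 ALLOC][12-13 FREE][14-29 ALLOC][30-34 ALLOC][35-51 FREE]
Op 6: e = malloc(17) -> e = 35; heap: [0-4 ALLOC][5-11 ALLOC][12-13 FREE][14-29 ALLOC][30-34 ALLOC][35-51 ALLOC]
malloc(1): first-fit scan over [0-4 ALLOC][5-11 ALLOC][12-13 FREE][14-29 ALLOC][30-34 ALLOC][35-51 ALLOC] -> 12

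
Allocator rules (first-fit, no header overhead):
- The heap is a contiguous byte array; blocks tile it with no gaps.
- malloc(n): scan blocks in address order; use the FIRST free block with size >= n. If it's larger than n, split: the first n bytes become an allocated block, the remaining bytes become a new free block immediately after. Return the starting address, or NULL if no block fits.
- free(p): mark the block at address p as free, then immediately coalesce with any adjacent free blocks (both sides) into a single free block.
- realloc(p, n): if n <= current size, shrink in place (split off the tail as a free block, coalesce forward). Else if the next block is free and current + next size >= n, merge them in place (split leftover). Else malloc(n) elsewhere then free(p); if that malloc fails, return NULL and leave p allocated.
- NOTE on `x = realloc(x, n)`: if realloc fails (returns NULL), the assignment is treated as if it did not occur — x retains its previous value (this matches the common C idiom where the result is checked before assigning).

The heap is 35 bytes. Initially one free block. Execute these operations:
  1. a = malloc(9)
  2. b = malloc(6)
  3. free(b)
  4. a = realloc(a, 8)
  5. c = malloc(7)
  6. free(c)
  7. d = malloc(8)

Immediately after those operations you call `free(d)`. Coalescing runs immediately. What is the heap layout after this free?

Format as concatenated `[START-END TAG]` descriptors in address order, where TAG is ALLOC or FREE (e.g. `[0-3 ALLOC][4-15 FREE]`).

Op 1: a = malloc(9) -> a = 0; heap: [0-8 ALLOC][9-34 FREE]
Op 2: b = malloc(6) -> b = 9; heap: [0-8 ALLOC][9-14 ALLOC][15-34 FREE]
Op 3: free(b) -> (freed b); heap: [0-8 ALLOC][9-34 FREE]
Op 4: a = realloc(a, 8) -> a = 0; heap: [0-7 ALLOC][8-34 FREE]
Op 5: c = malloc(7) -> c = 8; heap: [0-7 ALLOC][8-14 ALLOC][15-34 FREE]
Op 6: free(c) -> (freed c); heap: [0-7 ALLOC][8-34 FREE]
Op 7: d = malloc(8) -> d = 8; heap: [0-7 ALLOC][8-15 ALLOC][16-34 FREE]
free(d): d = 8 -> block [8-15 ALLOC]; mark free, coalesce with adjacent free neighbors -> [0-7 ALLOC][8-34 FREE]

Answer: [0-7 ALLOC][8-34 FREE]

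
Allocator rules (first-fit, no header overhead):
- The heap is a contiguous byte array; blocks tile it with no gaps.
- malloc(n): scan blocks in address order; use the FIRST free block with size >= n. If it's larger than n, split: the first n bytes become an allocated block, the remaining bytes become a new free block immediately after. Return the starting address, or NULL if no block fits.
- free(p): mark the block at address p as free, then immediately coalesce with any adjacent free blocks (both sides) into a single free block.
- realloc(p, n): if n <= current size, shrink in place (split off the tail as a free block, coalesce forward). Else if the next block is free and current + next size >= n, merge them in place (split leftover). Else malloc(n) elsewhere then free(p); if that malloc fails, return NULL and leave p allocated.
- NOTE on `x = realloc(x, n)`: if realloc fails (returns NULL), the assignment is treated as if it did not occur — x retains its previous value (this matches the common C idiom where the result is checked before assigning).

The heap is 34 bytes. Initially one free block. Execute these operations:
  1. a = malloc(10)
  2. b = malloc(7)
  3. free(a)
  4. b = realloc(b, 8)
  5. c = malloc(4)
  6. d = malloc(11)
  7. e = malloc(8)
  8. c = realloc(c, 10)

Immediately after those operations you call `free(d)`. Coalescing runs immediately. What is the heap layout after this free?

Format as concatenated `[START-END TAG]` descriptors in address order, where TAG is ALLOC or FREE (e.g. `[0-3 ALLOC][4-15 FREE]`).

Op 1: a = malloc(10) -> a = 0; heap: [0-9 ALLOC][10-33 FREE]
Op 2: b = malloc(7) -> b = 10; heap: [0-9 ALLOC][10-16 ALLOC][17-33 FREE]
Op 3: free(a) -> (freed a); heap: [0-9 FREE][10-16 ALLOC][17-33 FREE]
Op 4: b = realloc(b, 8) -> b = 10; heap: [0-9 FREE][10-17 ALLOC][18-33 FREE]
Op 5: c = malloc(4) -> c = 0; heap: [0-3 ALLOC][4-9 FREE][10-17 ALLOC][18-33 FREE]
Op 6: d = malloc(11) -> d = 18; heap: [0-3 ALLOC][4-9 FREE][10-17 ALLOC][18-28 ALLOC][29-33 FREE]
Op 7: e = malloc(8) -> e = NULL; heap: [0-3 ALLOC][4-9 FREE][10-17 ALLOC][18-28 ALLOC][29-33 FREE]
Op 8: c = realloc(c, 10) -> c = 0; heap: [0-9 ALLOC][10-17 ALLOC][18-28 ALLOC][29-33 FREE]
free(d): d = 18 -> block [18-28 ALLOC]; mark free, coalesce with adjacent free neighbors -> [0-9 ALLOC][10-17 ALLOC][18-33 FREE]

Answer: [0-9 ALLOC][10-17 ALLOC][18-33 FREE]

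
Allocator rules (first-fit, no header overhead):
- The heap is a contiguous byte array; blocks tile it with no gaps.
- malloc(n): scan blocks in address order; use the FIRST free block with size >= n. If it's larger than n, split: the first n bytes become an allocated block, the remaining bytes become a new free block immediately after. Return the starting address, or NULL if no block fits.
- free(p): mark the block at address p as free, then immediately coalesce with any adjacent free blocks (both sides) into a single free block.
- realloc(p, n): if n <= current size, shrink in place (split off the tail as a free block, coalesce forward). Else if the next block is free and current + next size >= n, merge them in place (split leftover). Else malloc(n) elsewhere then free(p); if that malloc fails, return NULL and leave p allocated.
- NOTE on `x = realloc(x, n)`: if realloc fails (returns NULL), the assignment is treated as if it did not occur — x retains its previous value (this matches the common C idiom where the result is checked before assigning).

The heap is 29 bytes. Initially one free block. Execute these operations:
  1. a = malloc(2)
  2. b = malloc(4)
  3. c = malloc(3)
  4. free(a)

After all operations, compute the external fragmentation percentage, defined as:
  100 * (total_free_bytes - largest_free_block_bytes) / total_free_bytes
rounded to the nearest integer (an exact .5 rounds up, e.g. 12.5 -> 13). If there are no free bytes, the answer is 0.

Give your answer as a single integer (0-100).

Op 1: a = malloc(2) -> a = 0; heap: [0-1 ALLOC][2-28 FREE]
Op 2: b = malloc(4) -> b = 2; heap: [0-1 ALLOC][2-5 ALLOC][6-28 FREE]
Op 3: c = malloc(3) -> c = 6; heap: [0-1 ALLOC][2-5 ALLOC][6-8 ALLOC][9-28 FREE]
Op 4: free(a) -> (freed a); heap: [0-1 FREE][2-5 ALLOC][6-8 ALLOC][9-28 FREE]
Free blocks: [2 20] total_free=22 largest=20 -> 100*(22-20)/22 = 200/22 ≈ 9.091 -> rounds to 9

Answer: 9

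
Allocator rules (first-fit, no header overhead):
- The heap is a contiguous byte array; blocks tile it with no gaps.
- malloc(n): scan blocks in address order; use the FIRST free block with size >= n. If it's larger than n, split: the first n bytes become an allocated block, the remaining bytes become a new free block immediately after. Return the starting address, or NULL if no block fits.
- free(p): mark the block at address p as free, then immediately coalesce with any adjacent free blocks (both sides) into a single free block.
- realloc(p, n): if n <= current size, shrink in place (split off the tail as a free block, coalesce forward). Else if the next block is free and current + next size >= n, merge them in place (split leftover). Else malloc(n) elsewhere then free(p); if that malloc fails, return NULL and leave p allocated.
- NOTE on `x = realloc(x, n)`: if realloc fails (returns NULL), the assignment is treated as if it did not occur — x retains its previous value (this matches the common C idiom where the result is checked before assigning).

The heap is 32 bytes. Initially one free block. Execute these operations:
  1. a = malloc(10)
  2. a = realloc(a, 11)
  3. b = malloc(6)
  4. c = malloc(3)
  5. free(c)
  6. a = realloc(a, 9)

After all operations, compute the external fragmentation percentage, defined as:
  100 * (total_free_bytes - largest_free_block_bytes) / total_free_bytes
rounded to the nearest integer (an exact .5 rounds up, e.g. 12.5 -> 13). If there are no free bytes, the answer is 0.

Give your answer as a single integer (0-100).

Op 1: a = malloc(10) -> a = 0; heap: [0-9 ALLOC][10-31 FREE]
Op 2: a = realloc(a, 11) -> a = 0; heap: [0-10 ALLOC][11-31 FREE]
Op 3: b = malloc(6) -> b = 11; heap: [0-10 ALLOC][11-16 ALLOC][17-31 FREE]
Op 4: c = malloc(3) -> c = 17; heap: [0-10 ALLOC][11-16 ALLOC][17-19 ALLOC][20-31 FREE]
Op 5: free(c) -> (freed c); heap: [0-10 ALLOC][11-16 ALLOC][17-31 FREE]
Op 6: a = realloc(a, 9) -> a = 0; heap: [0-8 ALLOC][9-10 FREE][11-16 ALLOC][17-31 FREE]
Free blocks: [2 15] total_free=17 largest=15 -> 100*(17-15)/17 = 200/17 ≈ 11.765 -> rounds to 12

Answer: 12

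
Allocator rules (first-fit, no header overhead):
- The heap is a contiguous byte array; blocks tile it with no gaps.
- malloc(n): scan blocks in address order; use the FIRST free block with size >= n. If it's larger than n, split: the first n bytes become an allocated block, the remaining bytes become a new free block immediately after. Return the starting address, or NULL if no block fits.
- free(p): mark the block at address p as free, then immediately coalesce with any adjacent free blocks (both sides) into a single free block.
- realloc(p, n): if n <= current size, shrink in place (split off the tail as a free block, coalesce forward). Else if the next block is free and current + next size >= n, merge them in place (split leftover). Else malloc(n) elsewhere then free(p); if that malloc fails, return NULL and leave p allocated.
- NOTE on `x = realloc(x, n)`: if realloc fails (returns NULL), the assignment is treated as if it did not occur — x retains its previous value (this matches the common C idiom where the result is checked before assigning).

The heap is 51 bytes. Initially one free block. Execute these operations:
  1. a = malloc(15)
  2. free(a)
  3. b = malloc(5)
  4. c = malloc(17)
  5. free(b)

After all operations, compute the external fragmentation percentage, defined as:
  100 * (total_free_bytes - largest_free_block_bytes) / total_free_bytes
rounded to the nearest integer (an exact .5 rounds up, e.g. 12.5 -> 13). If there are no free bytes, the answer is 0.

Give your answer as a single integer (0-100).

Op 1: a = malloc(15) -> a = 0; heap: [0-14 ALLOC][15-50 FREE]
Op 2: free(a) -> (freed a); heap: [0-50 FREE]
Op 3: b = malloc(5) -> b = 0; heap: [0-4 ALLOC][5-50 FREE]
Op 4: c = malloc(17) -> c = 5; heap: [0-4 ALLOC][5-21 ALLOC][22-50 FREE]
Op 5: free(b) -> (freed b); heap: [0-4 FREE][5-21 ALLOC][22-50 FREE]
Free blocks: [5 29] total_free=34 largest=29 -> 100*(34-29)/34 = 500/34 ≈ 14.706 -> rounds to 15

Answer: 15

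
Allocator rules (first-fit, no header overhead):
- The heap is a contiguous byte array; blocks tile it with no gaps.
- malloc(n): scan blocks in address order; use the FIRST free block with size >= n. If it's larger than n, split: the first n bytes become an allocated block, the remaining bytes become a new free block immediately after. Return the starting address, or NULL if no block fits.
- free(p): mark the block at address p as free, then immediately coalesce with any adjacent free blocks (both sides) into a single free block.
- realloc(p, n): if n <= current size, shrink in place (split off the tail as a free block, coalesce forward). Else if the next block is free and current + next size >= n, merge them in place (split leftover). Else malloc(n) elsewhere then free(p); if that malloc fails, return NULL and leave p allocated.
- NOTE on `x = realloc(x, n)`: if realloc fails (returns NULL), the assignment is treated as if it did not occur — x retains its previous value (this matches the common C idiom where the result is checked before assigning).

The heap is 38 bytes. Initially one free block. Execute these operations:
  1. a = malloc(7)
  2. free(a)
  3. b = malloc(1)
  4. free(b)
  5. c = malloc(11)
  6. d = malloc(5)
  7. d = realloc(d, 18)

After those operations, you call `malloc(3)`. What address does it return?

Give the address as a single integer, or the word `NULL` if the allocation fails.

Answer: 29

Derivation:
Op 1: a = malloc(7) -> a = 0; heap: [0-6 ALLOC][7-37 FREE]
Op 2: free(a) -> (freed a); heap: [0-37 FREE]
Op 3: b = malloc(1) -> b = 0; heap: [0-0 ALLOC][1-37 FREE]
Op 4: free(b) -> (freed b); heap: [0-37 FREE]
Op 5: c = malloc(11) -> c = 0; heap: [0-10 ALLOC][11-37 FREE]
Op 6: d = malloc(5) -> d = 11; heap: [0-10 ALLOC][11-15 ALLOC][16-37 FREE]
Op 7: d = realloc(d, 18) -> d = 11; heap: [0-10 ALLOC][11-28 ALLOC][29-37 FREE]
malloc(3): first-fit scan over [0-10 ALLOC][11-28 ALLOC][29-37 FREE] -> 29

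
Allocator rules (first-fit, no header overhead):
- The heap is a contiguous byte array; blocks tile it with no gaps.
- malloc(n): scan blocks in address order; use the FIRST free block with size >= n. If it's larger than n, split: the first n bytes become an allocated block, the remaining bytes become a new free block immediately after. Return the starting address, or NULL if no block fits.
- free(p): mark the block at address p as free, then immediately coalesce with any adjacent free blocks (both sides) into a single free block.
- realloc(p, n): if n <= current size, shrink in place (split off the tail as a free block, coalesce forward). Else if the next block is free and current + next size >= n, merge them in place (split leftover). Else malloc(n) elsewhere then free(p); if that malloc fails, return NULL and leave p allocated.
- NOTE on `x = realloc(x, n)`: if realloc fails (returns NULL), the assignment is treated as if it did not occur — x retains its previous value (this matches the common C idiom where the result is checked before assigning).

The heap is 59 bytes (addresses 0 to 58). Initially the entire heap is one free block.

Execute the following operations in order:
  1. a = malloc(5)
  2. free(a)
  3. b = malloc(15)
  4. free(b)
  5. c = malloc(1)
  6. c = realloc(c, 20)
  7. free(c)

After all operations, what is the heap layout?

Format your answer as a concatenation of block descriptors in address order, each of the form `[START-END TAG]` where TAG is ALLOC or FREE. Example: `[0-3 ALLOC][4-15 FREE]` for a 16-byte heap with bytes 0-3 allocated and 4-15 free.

Op 1: a = malloc(5) -> a = 0; heap: [0-4 ALLOC][5-58 FREE]
Op 2: free(a) -> (freed a); heap: [0-58 FREE]
Op 3: b = malloc(15) -> b = 0; heap: [0-14 ALLOC][15-58 FREE]
Op 4: free(b) -> (freed b); heap: [0-58 FREE]
Op 5: c = malloc(1) -> c = 0; heap: [0-0 ALLOC][1-58 FREE]
Op 6: c = realloc(c, 20) -> c = 0; heap: [0-19 ALLOC][20-58 FREE]
Op 7: free(c) -> (freed c); heap: [0-58 FREE]

Answer: [0-58 FREE]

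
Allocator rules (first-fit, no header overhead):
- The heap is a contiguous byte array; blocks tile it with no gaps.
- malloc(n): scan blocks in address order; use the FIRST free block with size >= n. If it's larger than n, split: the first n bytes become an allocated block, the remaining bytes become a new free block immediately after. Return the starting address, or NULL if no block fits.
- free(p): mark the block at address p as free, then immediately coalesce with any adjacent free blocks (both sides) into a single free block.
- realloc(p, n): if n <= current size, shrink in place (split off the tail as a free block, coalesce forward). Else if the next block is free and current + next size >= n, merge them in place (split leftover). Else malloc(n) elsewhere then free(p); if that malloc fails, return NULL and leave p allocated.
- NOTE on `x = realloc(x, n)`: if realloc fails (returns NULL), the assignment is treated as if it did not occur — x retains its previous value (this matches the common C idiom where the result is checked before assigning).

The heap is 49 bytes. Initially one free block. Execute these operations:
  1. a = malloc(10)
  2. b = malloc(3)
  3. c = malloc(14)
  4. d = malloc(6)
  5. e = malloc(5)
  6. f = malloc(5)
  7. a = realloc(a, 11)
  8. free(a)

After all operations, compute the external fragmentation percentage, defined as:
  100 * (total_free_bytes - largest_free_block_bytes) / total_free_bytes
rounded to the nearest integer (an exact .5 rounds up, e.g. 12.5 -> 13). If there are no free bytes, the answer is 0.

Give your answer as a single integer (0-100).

Answer: 38

Derivation:
Op 1: a = malloc(10) -> a = 0; heap: [0-9 ALLOC][10-48 FREE]
Op 2: b = malloc(3) -> b = 10; heap: [0-9 ALLOC][10-12 ALLOC][13-48 FREE]
Op 3: c = malloc(14) -> c = 13; heap: [0-9 ALLOC][10-12 ALLOC][13-26 ALLOC][27-48 FREE]
Op 4: d = malloc(6) -> d = 27; heap: [0-9 ALLOC][10-12 ALLOC][13-26 ALLOC][27-32 ALLOC][33-48 FREE]
Op 5: e = malloc(5) -> e = 33; heap: [0-9 ALLOC][10-12 ALLOC][13-26 ALLOC][27-32 ALLOC][33-37 ALLOC][38-48 FREE]
Op 6: f = malloc(5) -> f = 38; heap: [0-9 ALLOC][10-12 ALLOC][13-26 ALLOC][27-32 ALLOC][33-37 ALLOC][38-42 ALLOC][43-48 FREE]
Op 7: a = realloc(a, 11) -> NULL (a unchanged); heap: [0-9 ALLOC][10-12 ALLOC][13-26 ALLOC][27-32 ALLOC][33-37 ALLOC][38-42 ALLOC][43-48 FREE]
Op 8: free(a) -> (freed a); heap: [0-9 FREE][10-12 ALLOC][13-26 ALLOC][27-32 ALLOC][33-37 ALLOC][38-42 ALLOC][43-48 FREE]
Free blocks: [10 6] total_free=16 largest=10 -> 100*(16-10)/16 = 600/16 = 37.5 -> rounds to 38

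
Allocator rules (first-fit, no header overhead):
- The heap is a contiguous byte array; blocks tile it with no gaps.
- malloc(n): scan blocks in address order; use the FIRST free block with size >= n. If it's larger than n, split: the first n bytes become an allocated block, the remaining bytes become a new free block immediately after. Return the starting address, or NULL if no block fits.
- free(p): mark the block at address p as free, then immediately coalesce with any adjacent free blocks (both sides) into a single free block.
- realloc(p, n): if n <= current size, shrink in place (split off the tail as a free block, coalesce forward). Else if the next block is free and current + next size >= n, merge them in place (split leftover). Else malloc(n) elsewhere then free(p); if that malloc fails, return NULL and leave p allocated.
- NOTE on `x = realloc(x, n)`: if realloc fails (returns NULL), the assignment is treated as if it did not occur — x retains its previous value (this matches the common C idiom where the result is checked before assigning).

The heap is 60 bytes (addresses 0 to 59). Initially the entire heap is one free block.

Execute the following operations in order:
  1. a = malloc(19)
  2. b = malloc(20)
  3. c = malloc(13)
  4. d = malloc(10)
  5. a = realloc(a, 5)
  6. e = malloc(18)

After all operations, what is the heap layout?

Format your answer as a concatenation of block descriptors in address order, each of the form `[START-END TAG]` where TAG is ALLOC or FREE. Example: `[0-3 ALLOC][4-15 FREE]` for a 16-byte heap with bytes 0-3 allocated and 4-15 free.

Op 1: a = malloc(19) -> a = 0; heap: [0-18 ALLOC][19-59 FREE]
Op 2: b = malloc(20) -> b = 19; heap: [0-18 ALLOC][19-38 ALLOC][39-59 FREE]
Op 3: c = malloc(13) -> c = 39; heap: [0-18 ALLOC][19-38 ALLOC][39-51 ALLOC][52-59 FREE]
Op 4: d = malloc(10) -> d = NULL; heap: [0-18 ALLOC][19-38 ALLOC][39-51 ALLOC][52-59 FREE]
Op 5: a = realloc(a, 5) -> a = 0; heap: [0-4 ALLOC][5-18 FREE][19-38 ALLOC][39-51 ALLOC][52-59 FREE]
Op 6: e = malloc(18) -> e = NULL; heap: [0-4 ALLOC][5-18 FREE][19-38 ALLOC][39-51 ALLOC][52-59 FREE]

Answer: [0-4 ALLOC][5-18 FREE][19-38 ALLOC][39-51 ALLOC][52-59 FREE]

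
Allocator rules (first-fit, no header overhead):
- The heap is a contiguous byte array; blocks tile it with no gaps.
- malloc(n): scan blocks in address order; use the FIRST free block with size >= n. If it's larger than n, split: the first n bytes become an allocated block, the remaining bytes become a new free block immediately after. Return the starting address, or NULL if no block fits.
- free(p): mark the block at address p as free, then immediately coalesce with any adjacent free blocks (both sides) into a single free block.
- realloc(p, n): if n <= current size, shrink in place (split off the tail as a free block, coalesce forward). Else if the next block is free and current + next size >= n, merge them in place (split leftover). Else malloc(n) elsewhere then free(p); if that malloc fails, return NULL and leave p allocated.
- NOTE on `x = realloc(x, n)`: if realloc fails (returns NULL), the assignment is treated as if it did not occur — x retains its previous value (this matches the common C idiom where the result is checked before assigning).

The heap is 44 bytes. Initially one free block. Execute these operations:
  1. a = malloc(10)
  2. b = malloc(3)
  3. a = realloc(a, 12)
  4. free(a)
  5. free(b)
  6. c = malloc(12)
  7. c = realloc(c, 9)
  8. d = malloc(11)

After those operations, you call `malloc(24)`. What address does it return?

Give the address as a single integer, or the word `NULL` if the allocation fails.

Op 1: a = malloc(10) -> a = 0; heap: [0-9 ALLOC][10-43 FREE]
Op 2: b = malloc(3) -> b = 10; heap: [0-9 ALLOC][10-12 ALLOC][13-43 FREE]
Op 3: a = realloc(a, 12) -> a = 13; heap: [0-9 FREE][10-12 ALLOC][13-24 ALLOC][25-43 FREE]
Op 4: free(a) -> (freed a); heap: [0-9 FREE][10-12 ALLOC][13-43 FREE]
Op 5: free(b) -> (freed b); heap: [0-43 FREE]
Op 6: c = malloc(12) -> c = 0; heap: [0-11 ALLOC][12-43 FREE]
Op 7: c = realloc(c, 9) -> c = 0; heap: [0-8 ALLOC][9-43 FREE]
Op 8: d = malloc(11) -> d = 9; heap: [0-8 ALLOC][9-19 ALLOC][20-43 FREE]
malloc(24): first-fit scan over [0-8 ALLOC][9-19 ALLOC][20-43 FREE] -> 20

Answer: 20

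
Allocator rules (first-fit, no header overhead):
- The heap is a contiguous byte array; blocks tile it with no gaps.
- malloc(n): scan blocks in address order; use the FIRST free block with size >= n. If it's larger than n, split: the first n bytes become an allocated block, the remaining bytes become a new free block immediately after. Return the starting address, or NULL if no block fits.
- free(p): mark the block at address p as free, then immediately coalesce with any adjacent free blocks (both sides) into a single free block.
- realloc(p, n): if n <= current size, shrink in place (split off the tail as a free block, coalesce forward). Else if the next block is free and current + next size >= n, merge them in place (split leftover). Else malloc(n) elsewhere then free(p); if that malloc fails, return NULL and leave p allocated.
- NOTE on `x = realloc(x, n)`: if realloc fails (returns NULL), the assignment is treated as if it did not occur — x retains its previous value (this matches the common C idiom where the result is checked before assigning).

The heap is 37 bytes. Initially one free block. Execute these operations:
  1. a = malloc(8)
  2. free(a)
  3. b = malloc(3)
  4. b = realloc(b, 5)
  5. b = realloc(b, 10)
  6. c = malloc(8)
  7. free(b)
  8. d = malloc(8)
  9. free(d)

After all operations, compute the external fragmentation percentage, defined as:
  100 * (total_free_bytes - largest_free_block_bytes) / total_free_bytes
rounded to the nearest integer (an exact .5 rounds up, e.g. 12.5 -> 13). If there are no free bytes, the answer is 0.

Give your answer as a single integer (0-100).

Answer: 34

Derivation:
Op 1: a = malloc(8) -> a = 0; heap: [0-7 ALLOC][8-36 FREE]
Op 2: free(a) -> (freed a); heap: [0-36 FREE]
Op 3: b = malloc(3) -> b = 0; heap: [0-2 ALLOC][3-36 FREE]
Op 4: b = realloc(b, 5) -> b = 0; heap: [0-4 ALLOC][5-36 FREE]
Op 5: b = realloc(b, 10) -> b = 0; heap: [0-9 ALLOC][10-36 FREE]
Op 6: c = malloc(8) -> c = 10; heap: [0-9 ALLOC][10-17 ALLOC][18-36 FREE]
Op 7: free(b) -> (freed b); heap: [0-9 FREE][10-17 ALLOC][18-36 FREE]
Op 8: d = malloc(8) -> d = 0; heap: [0-7 ALLOC][8-9 FREE][10-17 ALLOC][18-36 FREE]
Op 9: free(d) -> (freed d); heap: [0-9 FREE][10-17 ALLOC][18-36 FREE]
Free blocks: [10 19] total_free=29 largest=19 -> 100*(29-19)/29 = 1000/29 ≈ 34.483 -> rounds to 34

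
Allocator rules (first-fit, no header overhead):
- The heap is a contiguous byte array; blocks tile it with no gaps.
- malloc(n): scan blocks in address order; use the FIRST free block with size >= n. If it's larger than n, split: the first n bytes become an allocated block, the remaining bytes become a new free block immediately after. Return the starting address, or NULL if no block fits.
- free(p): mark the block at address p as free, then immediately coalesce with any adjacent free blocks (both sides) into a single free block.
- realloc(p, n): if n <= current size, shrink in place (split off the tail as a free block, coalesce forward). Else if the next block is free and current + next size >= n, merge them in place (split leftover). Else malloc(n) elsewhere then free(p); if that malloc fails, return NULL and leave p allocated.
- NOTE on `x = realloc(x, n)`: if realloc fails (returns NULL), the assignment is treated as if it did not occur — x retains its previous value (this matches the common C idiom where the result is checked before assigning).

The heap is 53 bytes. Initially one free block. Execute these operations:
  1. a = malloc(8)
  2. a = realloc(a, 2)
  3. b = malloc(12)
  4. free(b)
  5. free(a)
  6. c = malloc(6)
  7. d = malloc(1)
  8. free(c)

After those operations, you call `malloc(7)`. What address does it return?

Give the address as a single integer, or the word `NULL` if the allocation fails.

Op 1: a = malloc(8) -> a = 0; heap: [0-7 ALLOC][8-52 FREE]
Op 2: a = realloc(a, 2) -> a = 0; heap: [0-1 ALLOC][2-52 FREE]
Op 3: b = malloc(12) -> b = 2; heap: [0-1 ALLOC][2-13 ALLOC][14-52 FREE]
Op 4: free(b) -> (freed b); heap: [0-1 ALLOC][2-52 FREE]
Op 5: free(a) -> (freed a); heap: [0-52 FREE]
Op 6: c = malloc(6) -> c = 0; heap: [0-5 ALLOC][6-52 FREE]
Op 7: d = malloc(1) -> d = 6; heap: [0-5 ALLOC][6-6 ALLOC][7-52 FREE]
Op 8: free(c) -> (freed c); heap: [0-5 FREE][6-6 ALLOC][7-52 FREE]
malloc(7): first-fit scan over [0-5 FREE][6-6 ALLOC][7-52 FREE] -> 7

Answer: 7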